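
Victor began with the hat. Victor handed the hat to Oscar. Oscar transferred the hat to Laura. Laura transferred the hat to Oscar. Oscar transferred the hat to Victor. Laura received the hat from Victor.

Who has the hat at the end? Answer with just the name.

Answer: Laura

Derivation:
Tracking the hat through each event:
Start: Victor has the hat.
After event 1: Oscar has the hat.
After event 2: Laura has the hat.
After event 3: Oscar has the hat.
After event 4: Victor has the hat.
After event 5: Laura has the hat.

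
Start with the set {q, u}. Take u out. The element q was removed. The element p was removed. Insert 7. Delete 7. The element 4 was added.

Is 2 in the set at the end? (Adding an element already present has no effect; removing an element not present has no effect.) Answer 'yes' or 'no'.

Tracking the set through each operation:
Start: {q, u}
Event 1 (remove u): removed. Set: {q}
Event 2 (remove q): removed. Set: {}
Event 3 (remove p): not present, no change. Set: {}
Event 4 (add 7): added. Set: {7}
Event 5 (remove 7): removed. Set: {}
Event 6 (add 4): added. Set: {4}

Final set: {4} (size 1)
2 is NOT in the final set.

Answer: no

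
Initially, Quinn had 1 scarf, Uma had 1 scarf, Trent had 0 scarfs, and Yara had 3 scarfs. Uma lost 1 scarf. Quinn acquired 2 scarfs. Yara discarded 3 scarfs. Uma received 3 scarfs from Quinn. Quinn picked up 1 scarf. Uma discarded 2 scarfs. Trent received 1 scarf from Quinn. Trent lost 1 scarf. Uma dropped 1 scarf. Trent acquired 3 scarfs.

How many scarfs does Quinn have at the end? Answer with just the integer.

Tracking counts step by step:
Start: Quinn=1, Uma=1, Trent=0, Yara=3
Event 1 (Uma -1): Uma: 1 -> 0. State: Quinn=1, Uma=0, Trent=0, Yara=3
Event 2 (Quinn +2): Quinn: 1 -> 3. State: Quinn=3, Uma=0, Trent=0, Yara=3
Event 3 (Yara -3): Yara: 3 -> 0. State: Quinn=3, Uma=0, Trent=0, Yara=0
Event 4 (Quinn -> Uma, 3): Quinn: 3 -> 0, Uma: 0 -> 3. State: Quinn=0, Uma=3, Trent=0, Yara=0
Event 5 (Quinn +1): Quinn: 0 -> 1. State: Quinn=1, Uma=3, Trent=0, Yara=0
Event 6 (Uma -2): Uma: 3 -> 1. State: Quinn=1, Uma=1, Trent=0, Yara=0
Event 7 (Quinn -> Trent, 1): Quinn: 1 -> 0, Trent: 0 -> 1. State: Quinn=0, Uma=1, Trent=1, Yara=0
Event 8 (Trent -1): Trent: 1 -> 0. State: Quinn=0, Uma=1, Trent=0, Yara=0
Event 9 (Uma -1): Uma: 1 -> 0. State: Quinn=0, Uma=0, Trent=0, Yara=0
Event 10 (Trent +3): Trent: 0 -> 3. State: Quinn=0, Uma=0, Trent=3, Yara=0

Quinn's final count: 0

Answer: 0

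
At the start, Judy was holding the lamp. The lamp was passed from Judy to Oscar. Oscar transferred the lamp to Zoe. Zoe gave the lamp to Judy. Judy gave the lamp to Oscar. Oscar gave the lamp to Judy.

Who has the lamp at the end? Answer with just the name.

Tracking the lamp through each event:
Start: Judy has the lamp.
After event 1: Oscar has the lamp.
After event 2: Zoe has the lamp.
After event 3: Judy has the lamp.
After event 4: Oscar has the lamp.
After event 5: Judy has the lamp.

Answer: Judy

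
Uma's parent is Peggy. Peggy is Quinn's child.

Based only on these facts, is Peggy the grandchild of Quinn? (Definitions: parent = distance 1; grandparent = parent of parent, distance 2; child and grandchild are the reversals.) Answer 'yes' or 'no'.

Answer: no

Derivation:
Reconstructing the parent chain from the given facts:
  Quinn -> Peggy -> Uma
(each arrow means 'parent of the next')
Positions in the chain (0 = top):
  position of Quinn: 0
  position of Peggy: 1
  position of Uma: 2

Peggy is at position 1, Quinn is at position 0; signed distance (j - i) = -1.
'grandchild' requires j - i = -2. Actual distance is -1, so the relation does NOT hold.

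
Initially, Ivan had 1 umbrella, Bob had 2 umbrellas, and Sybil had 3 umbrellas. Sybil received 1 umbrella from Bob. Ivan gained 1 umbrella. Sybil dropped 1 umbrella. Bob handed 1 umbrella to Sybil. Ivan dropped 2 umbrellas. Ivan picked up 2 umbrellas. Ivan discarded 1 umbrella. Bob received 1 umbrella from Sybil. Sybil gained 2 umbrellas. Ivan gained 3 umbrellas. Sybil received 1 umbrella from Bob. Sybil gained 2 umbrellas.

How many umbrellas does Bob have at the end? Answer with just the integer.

Tracking counts step by step:
Start: Ivan=1, Bob=2, Sybil=3
Event 1 (Bob -> Sybil, 1): Bob: 2 -> 1, Sybil: 3 -> 4. State: Ivan=1, Bob=1, Sybil=4
Event 2 (Ivan +1): Ivan: 1 -> 2. State: Ivan=2, Bob=1, Sybil=4
Event 3 (Sybil -1): Sybil: 4 -> 3. State: Ivan=2, Bob=1, Sybil=3
Event 4 (Bob -> Sybil, 1): Bob: 1 -> 0, Sybil: 3 -> 4. State: Ivan=2, Bob=0, Sybil=4
Event 5 (Ivan -2): Ivan: 2 -> 0. State: Ivan=0, Bob=0, Sybil=4
Event 6 (Ivan +2): Ivan: 0 -> 2. State: Ivan=2, Bob=0, Sybil=4
Event 7 (Ivan -1): Ivan: 2 -> 1. State: Ivan=1, Bob=0, Sybil=4
Event 8 (Sybil -> Bob, 1): Sybil: 4 -> 3, Bob: 0 -> 1. State: Ivan=1, Bob=1, Sybil=3
Event 9 (Sybil +2): Sybil: 3 -> 5. State: Ivan=1, Bob=1, Sybil=5
Event 10 (Ivan +3): Ivan: 1 -> 4. State: Ivan=4, Bob=1, Sybil=5
Event 11 (Bob -> Sybil, 1): Bob: 1 -> 0, Sybil: 5 -> 6. State: Ivan=4, Bob=0, Sybil=6
Event 12 (Sybil +2): Sybil: 6 -> 8. State: Ivan=4, Bob=0, Sybil=8

Bob's final count: 0

Answer: 0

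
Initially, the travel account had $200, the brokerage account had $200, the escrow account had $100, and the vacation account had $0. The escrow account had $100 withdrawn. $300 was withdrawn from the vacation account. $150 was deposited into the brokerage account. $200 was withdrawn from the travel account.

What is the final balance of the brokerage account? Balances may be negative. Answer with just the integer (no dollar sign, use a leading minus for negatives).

Answer: 350

Derivation:
Tracking account balances step by step:
Start: travel=200, brokerage=200, escrow=100, vacation=0
Event 1 (withdraw 100 from escrow): escrow: 100 - 100 = 0. Balances: travel=200, brokerage=200, escrow=0, vacation=0
Event 2 (withdraw 300 from vacation): vacation: 0 - 300 = -300. Balances: travel=200, brokerage=200, escrow=0, vacation=-300
Event 3 (deposit 150 to brokerage): brokerage: 200 + 150 = 350. Balances: travel=200, brokerage=350, escrow=0, vacation=-300
Event 4 (withdraw 200 from travel): travel: 200 - 200 = 0. Balances: travel=0, brokerage=350, escrow=0, vacation=-300

Final balance of brokerage: 350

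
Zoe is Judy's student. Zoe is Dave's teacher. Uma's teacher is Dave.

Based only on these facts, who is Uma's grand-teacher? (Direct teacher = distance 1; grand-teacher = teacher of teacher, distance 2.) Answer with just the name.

Answer: Zoe

Derivation:
Reconstructing the teacher chain from the given facts:
  Judy -> Zoe -> Dave -> Uma
(each arrow means 'teacher of the next')
Positions in the chain (0 = top):
  position of Judy: 0
  position of Zoe: 1
  position of Dave: 2
  position of Uma: 3

Uma is at position 3; the grand-teacher is 2 steps up the chain, i.e. position 1: Zoe.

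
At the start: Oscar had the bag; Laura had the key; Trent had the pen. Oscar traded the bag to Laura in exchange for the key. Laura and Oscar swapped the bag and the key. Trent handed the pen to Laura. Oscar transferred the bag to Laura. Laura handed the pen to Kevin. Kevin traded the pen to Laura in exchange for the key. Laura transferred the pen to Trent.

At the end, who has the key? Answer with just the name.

Answer: Kevin

Derivation:
Tracking all object holders:
Start: bag:Oscar, key:Laura, pen:Trent
Event 1 (swap bag<->key: now bag:Laura, key:Oscar). State: bag:Laura, key:Oscar, pen:Trent
Event 2 (swap bag<->key: now bag:Oscar, key:Laura). State: bag:Oscar, key:Laura, pen:Trent
Event 3 (give pen: Trent -> Laura). State: bag:Oscar, key:Laura, pen:Laura
Event 4 (give bag: Oscar -> Laura). State: bag:Laura, key:Laura, pen:Laura
Event 5 (give pen: Laura -> Kevin). State: bag:Laura, key:Laura, pen:Kevin
Event 6 (swap pen<->key: now pen:Laura, key:Kevin). State: bag:Laura, key:Kevin, pen:Laura
Event 7 (give pen: Laura -> Trent). State: bag:Laura, key:Kevin, pen:Trent

Final state: bag:Laura, key:Kevin, pen:Trent
The key is held by Kevin.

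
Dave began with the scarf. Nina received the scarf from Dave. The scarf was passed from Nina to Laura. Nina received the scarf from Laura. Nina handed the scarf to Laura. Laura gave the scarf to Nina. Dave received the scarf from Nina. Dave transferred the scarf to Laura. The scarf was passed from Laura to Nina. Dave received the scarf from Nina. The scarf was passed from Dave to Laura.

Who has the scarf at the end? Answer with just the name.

Tracking the scarf through each event:
Start: Dave has the scarf.
After event 1: Nina has the scarf.
After event 2: Laura has the scarf.
After event 3: Nina has the scarf.
After event 4: Laura has the scarf.
After event 5: Nina has the scarf.
After event 6: Dave has the scarf.
After event 7: Laura has the scarf.
After event 8: Nina has the scarf.
After event 9: Dave has the scarf.
After event 10: Laura has the scarf.

Answer: Laura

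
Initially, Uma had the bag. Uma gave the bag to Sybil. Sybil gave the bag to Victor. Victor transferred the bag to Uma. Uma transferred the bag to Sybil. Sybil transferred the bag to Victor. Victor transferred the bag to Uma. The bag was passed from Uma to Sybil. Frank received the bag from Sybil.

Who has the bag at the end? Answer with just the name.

Tracking the bag through each event:
Start: Uma has the bag.
After event 1: Sybil has the bag.
After event 2: Victor has the bag.
After event 3: Uma has the bag.
After event 4: Sybil has the bag.
After event 5: Victor has the bag.
After event 6: Uma has the bag.
After event 7: Sybil has the bag.
After event 8: Frank has the bag.

Answer: Frank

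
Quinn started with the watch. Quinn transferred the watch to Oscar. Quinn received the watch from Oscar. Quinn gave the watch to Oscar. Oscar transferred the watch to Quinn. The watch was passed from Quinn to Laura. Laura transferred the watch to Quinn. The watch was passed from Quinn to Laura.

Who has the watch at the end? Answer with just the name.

Tracking the watch through each event:
Start: Quinn has the watch.
After event 1: Oscar has the watch.
After event 2: Quinn has the watch.
After event 3: Oscar has the watch.
After event 4: Quinn has the watch.
After event 5: Laura has the watch.
After event 6: Quinn has the watch.
After event 7: Laura has the watch.

Answer: Laura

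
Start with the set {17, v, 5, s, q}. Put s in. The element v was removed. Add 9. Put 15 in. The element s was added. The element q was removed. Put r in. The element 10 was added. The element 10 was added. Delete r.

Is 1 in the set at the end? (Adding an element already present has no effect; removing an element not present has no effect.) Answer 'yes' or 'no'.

Tracking the set through each operation:
Start: {17, 5, q, s, v}
Event 1 (add s): already present, no change. Set: {17, 5, q, s, v}
Event 2 (remove v): removed. Set: {17, 5, q, s}
Event 3 (add 9): added. Set: {17, 5, 9, q, s}
Event 4 (add 15): added. Set: {15, 17, 5, 9, q, s}
Event 5 (add s): already present, no change. Set: {15, 17, 5, 9, q, s}
Event 6 (remove q): removed. Set: {15, 17, 5, 9, s}
Event 7 (add r): added. Set: {15, 17, 5, 9, r, s}
Event 8 (add 10): added. Set: {10, 15, 17, 5, 9, r, s}
Event 9 (add 10): already present, no change. Set: {10, 15, 17, 5, 9, r, s}
Event 10 (remove r): removed. Set: {10, 15, 17, 5, 9, s}

Final set: {10, 15, 17, 5, 9, s} (size 6)
1 is NOT in the final set.

Answer: no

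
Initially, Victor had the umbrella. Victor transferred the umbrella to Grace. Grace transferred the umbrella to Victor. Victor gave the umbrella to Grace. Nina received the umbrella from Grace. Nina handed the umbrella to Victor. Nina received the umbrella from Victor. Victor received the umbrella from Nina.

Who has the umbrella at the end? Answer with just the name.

Tracking the umbrella through each event:
Start: Victor has the umbrella.
After event 1: Grace has the umbrella.
After event 2: Victor has the umbrella.
After event 3: Grace has the umbrella.
After event 4: Nina has the umbrella.
After event 5: Victor has the umbrella.
After event 6: Nina has the umbrella.
After event 7: Victor has the umbrella.

Answer: Victor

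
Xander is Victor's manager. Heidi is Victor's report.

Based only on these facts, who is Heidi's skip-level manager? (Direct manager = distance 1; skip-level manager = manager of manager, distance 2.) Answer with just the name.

Reconstructing the manager chain from the given facts:
  Xander -> Victor -> Heidi
(each arrow means 'manager of the next')
Positions in the chain (0 = top):
  position of Xander: 0
  position of Victor: 1
  position of Heidi: 2

Heidi is at position 2; the skip-level manager is 2 steps up the chain, i.e. position 0: Xander.

Answer: Xander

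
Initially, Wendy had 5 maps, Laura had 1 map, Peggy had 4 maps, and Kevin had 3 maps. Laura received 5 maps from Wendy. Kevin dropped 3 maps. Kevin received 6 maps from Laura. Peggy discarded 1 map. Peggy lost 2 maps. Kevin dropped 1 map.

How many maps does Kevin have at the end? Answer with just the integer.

Answer: 5

Derivation:
Tracking counts step by step:
Start: Wendy=5, Laura=1, Peggy=4, Kevin=3
Event 1 (Wendy -> Laura, 5): Wendy: 5 -> 0, Laura: 1 -> 6. State: Wendy=0, Laura=6, Peggy=4, Kevin=3
Event 2 (Kevin -3): Kevin: 3 -> 0. State: Wendy=0, Laura=6, Peggy=4, Kevin=0
Event 3 (Laura -> Kevin, 6): Laura: 6 -> 0, Kevin: 0 -> 6. State: Wendy=0, Laura=0, Peggy=4, Kevin=6
Event 4 (Peggy -1): Peggy: 4 -> 3. State: Wendy=0, Laura=0, Peggy=3, Kevin=6
Event 5 (Peggy -2): Peggy: 3 -> 1. State: Wendy=0, Laura=0, Peggy=1, Kevin=6
Event 6 (Kevin -1): Kevin: 6 -> 5. State: Wendy=0, Laura=0, Peggy=1, Kevin=5

Kevin's final count: 5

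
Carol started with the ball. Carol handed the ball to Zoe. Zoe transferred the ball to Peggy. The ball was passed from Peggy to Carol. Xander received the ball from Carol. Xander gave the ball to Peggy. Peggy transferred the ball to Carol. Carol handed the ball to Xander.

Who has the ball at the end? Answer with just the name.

Tracking the ball through each event:
Start: Carol has the ball.
After event 1: Zoe has the ball.
After event 2: Peggy has the ball.
After event 3: Carol has the ball.
After event 4: Xander has the ball.
After event 5: Peggy has the ball.
After event 6: Carol has the ball.
After event 7: Xander has the ball.

Answer: Xander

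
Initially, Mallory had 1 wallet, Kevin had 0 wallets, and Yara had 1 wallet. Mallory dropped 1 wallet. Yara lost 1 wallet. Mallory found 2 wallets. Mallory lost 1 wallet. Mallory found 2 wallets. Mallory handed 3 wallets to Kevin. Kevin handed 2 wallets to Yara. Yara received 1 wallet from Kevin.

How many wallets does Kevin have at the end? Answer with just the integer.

Answer: 0

Derivation:
Tracking counts step by step:
Start: Mallory=1, Kevin=0, Yara=1
Event 1 (Mallory -1): Mallory: 1 -> 0. State: Mallory=0, Kevin=0, Yara=1
Event 2 (Yara -1): Yara: 1 -> 0. State: Mallory=0, Kevin=0, Yara=0
Event 3 (Mallory +2): Mallory: 0 -> 2. State: Mallory=2, Kevin=0, Yara=0
Event 4 (Mallory -1): Mallory: 2 -> 1. State: Mallory=1, Kevin=0, Yara=0
Event 5 (Mallory +2): Mallory: 1 -> 3. State: Mallory=3, Kevin=0, Yara=0
Event 6 (Mallory -> Kevin, 3): Mallory: 3 -> 0, Kevin: 0 -> 3. State: Mallory=0, Kevin=3, Yara=0
Event 7 (Kevin -> Yara, 2): Kevin: 3 -> 1, Yara: 0 -> 2. State: Mallory=0, Kevin=1, Yara=2
Event 8 (Kevin -> Yara, 1): Kevin: 1 -> 0, Yara: 2 -> 3. State: Mallory=0, Kevin=0, Yara=3

Kevin's final count: 0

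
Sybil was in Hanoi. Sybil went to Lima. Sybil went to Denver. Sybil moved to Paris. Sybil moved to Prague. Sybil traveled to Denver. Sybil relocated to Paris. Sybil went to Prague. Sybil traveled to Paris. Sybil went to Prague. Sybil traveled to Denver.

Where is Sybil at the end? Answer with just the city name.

Tracking Sybil's location:
Start: Sybil is in Hanoi.
After move 1: Hanoi -> Lima. Sybil is in Lima.
After move 2: Lima -> Denver. Sybil is in Denver.
After move 3: Denver -> Paris. Sybil is in Paris.
After move 4: Paris -> Prague. Sybil is in Prague.
After move 5: Prague -> Denver. Sybil is in Denver.
After move 6: Denver -> Paris. Sybil is in Paris.
After move 7: Paris -> Prague. Sybil is in Prague.
After move 8: Prague -> Paris. Sybil is in Paris.
After move 9: Paris -> Prague. Sybil is in Prague.
After move 10: Prague -> Denver. Sybil is in Denver.

Answer: Denver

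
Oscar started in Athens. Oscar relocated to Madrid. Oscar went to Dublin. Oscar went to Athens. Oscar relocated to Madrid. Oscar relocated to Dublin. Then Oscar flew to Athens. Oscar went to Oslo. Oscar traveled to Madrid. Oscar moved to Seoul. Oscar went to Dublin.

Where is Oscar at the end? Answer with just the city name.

Answer: Dublin

Derivation:
Tracking Oscar's location:
Start: Oscar is in Athens.
After move 1: Athens -> Madrid. Oscar is in Madrid.
After move 2: Madrid -> Dublin. Oscar is in Dublin.
After move 3: Dublin -> Athens. Oscar is in Athens.
After move 4: Athens -> Madrid. Oscar is in Madrid.
After move 5: Madrid -> Dublin. Oscar is in Dublin.
After move 6: Dublin -> Athens. Oscar is in Athens.
After move 7: Athens -> Oslo. Oscar is in Oslo.
After move 8: Oslo -> Madrid. Oscar is in Madrid.
After move 9: Madrid -> Seoul. Oscar is in Seoul.
After move 10: Seoul -> Dublin. Oscar is in Dublin.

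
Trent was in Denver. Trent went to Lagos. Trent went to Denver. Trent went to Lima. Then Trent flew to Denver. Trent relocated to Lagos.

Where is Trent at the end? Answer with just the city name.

Answer: Lagos

Derivation:
Tracking Trent's location:
Start: Trent is in Denver.
After move 1: Denver -> Lagos. Trent is in Lagos.
After move 2: Lagos -> Denver. Trent is in Denver.
After move 3: Denver -> Lima. Trent is in Lima.
After move 4: Lima -> Denver. Trent is in Denver.
After move 5: Denver -> Lagos. Trent is in Lagos.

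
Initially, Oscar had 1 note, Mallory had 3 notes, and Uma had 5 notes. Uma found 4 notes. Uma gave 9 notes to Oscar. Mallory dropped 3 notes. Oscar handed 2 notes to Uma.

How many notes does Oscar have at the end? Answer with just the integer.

Tracking counts step by step:
Start: Oscar=1, Mallory=3, Uma=5
Event 1 (Uma +4): Uma: 5 -> 9. State: Oscar=1, Mallory=3, Uma=9
Event 2 (Uma -> Oscar, 9): Uma: 9 -> 0, Oscar: 1 -> 10. State: Oscar=10, Mallory=3, Uma=0
Event 3 (Mallory -3): Mallory: 3 -> 0. State: Oscar=10, Mallory=0, Uma=0
Event 4 (Oscar -> Uma, 2): Oscar: 10 -> 8, Uma: 0 -> 2. State: Oscar=8, Mallory=0, Uma=2

Oscar's final count: 8

Answer: 8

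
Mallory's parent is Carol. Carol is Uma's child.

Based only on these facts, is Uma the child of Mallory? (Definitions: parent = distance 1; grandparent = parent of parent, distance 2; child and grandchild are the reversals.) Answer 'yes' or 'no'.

Reconstructing the parent chain from the given facts:
  Uma -> Carol -> Mallory
(each arrow means 'parent of the next')
Positions in the chain (0 = top):
  position of Uma: 0
  position of Carol: 1
  position of Mallory: 2

Uma is at position 0, Mallory is at position 2; signed distance (j - i) = 2.
'child' requires j - i = -1. Actual distance is 2, so the relation does NOT hold.

Answer: no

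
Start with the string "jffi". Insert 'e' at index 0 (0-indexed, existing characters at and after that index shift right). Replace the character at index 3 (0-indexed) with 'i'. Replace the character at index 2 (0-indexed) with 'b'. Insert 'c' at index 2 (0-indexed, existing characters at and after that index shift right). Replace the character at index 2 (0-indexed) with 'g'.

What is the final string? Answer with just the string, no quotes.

Answer: ejgbii

Derivation:
Applying each edit step by step:
Start: "jffi"
Op 1 (insert 'e' at idx 0): "jffi" -> "ejffi"
Op 2 (replace idx 3: 'f' -> 'i'): "ejffi" -> "ejfii"
Op 3 (replace idx 2: 'f' -> 'b'): "ejfii" -> "ejbii"
Op 4 (insert 'c' at idx 2): "ejbii" -> "ejcbii"
Op 5 (replace idx 2: 'c' -> 'g'): "ejcbii" -> "ejgbii"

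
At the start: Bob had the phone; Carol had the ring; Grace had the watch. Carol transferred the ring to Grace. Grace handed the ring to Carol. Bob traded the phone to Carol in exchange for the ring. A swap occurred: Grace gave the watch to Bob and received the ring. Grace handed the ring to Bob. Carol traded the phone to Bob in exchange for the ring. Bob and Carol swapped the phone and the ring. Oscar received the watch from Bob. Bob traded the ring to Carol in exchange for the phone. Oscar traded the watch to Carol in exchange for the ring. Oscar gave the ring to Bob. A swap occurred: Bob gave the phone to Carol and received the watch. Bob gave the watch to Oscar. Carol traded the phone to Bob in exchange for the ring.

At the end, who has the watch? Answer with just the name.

Tracking all object holders:
Start: phone:Bob, ring:Carol, watch:Grace
Event 1 (give ring: Carol -> Grace). State: phone:Bob, ring:Grace, watch:Grace
Event 2 (give ring: Grace -> Carol). State: phone:Bob, ring:Carol, watch:Grace
Event 3 (swap phone<->ring: now phone:Carol, ring:Bob). State: phone:Carol, ring:Bob, watch:Grace
Event 4 (swap watch<->ring: now watch:Bob, ring:Grace). State: phone:Carol, ring:Grace, watch:Bob
Event 5 (give ring: Grace -> Bob). State: phone:Carol, ring:Bob, watch:Bob
Event 6 (swap phone<->ring: now phone:Bob, ring:Carol). State: phone:Bob, ring:Carol, watch:Bob
Event 7 (swap phone<->ring: now phone:Carol, ring:Bob). State: phone:Carol, ring:Bob, watch:Bob
Event 8 (give watch: Bob -> Oscar). State: phone:Carol, ring:Bob, watch:Oscar
Event 9 (swap ring<->phone: now ring:Carol, phone:Bob). State: phone:Bob, ring:Carol, watch:Oscar
Event 10 (swap watch<->ring: now watch:Carol, ring:Oscar). State: phone:Bob, ring:Oscar, watch:Carol
Event 11 (give ring: Oscar -> Bob). State: phone:Bob, ring:Bob, watch:Carol
Event 12 (swap phone<->watch: now phone:Carol, watch:Bob). State: phone:Carol, ring:Bob, watch:Bob
Event 13 (give watch: Bob -> Oscar). State: phone:Carol, ring:Bob, watch:Oscar
Event 14 (swap phone<->ring: now phone:Bob, ring:Carol). State: phone:Bob, ring:Carol, watch:Oscar

Final state: phone:Bob, ring:Carol, watch:Oscar
The watch is held by Oscar.

Answer: Oscar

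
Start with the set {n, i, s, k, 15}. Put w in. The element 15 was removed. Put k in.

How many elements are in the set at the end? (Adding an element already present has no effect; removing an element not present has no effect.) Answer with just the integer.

Answer: 5

Derivation:
Tracking the set through each operation:
Start: {15, i, k, n, s}
Event 1 (add w): added. Set: {15, i, k, n, s, w}
Event 2 (remove 15): removed. Set: {i, k, n, s, w}
Event 3 (add k): already present, no change. Set: {i, k, n, s, w}

Final set: {i, k, n, s, w} (size 5)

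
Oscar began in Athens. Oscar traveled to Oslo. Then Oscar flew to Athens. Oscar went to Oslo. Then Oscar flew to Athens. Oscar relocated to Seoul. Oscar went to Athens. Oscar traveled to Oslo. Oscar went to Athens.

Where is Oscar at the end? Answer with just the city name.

Answer: Athens

Derivation:
Tracking Oscar's location:
Start: Oscar is in Athens.
After move 1: Athens -> Oslo. Oscar is in Oslo.
After move 2: Oslo -> Athens. Oscar is in Athens.
After move 3: Athens -> Oslo. Oscar is in Oslo.
After move 4: Oslo -> Athens. Oscar is in Athens.
After move 5: Athens -> Seoul. Oscar is in Seoul.
After move 6: Seoul -> Athens. Oscar is in Athens.
After move 7: Athens -> Oslo. Oscar is in Oslo.
After move 8: Oslo -> Athens. Oscar is in Athens.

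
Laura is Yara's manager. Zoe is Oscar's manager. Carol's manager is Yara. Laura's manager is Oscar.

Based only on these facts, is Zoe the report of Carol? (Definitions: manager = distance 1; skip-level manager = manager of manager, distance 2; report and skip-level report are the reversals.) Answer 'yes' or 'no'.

Reconstructing the manager chain from the given facts:
  Zoe -> Oscar -> Laura -> Yara -> Carol
(each arrow means 'manager of the next')
Positions in the chain (0 = top):
  position of Zoe: 0
  position of Oscar: 1
  position of Laura: 2
  position of Yara: 3
  position of Carol: 4

Zoe is at position 0, Carol is at position 4; signed distance (j - i) = 4.
'report' requires j - i = -1. Actual distance is 4, so the relation does NOT hold.

Answer: no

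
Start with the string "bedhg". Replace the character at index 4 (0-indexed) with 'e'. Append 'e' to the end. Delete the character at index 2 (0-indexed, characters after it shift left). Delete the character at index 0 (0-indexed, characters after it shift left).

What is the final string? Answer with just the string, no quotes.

Applying each edit step by step:
Start: "bedhg"
Op 1 (replace idx 4: 'g' -> 'e'): "bedhg" -> "bedhe"
Op 2 (append 'e'): "bedhe" -> "bedhee"
Op 3 (delete idx 2 = 'd'): "bedhee" -> "behee"
Op 4 (delete idx 0 = 'b'): "behee" -> "ehee"

Answer: ehee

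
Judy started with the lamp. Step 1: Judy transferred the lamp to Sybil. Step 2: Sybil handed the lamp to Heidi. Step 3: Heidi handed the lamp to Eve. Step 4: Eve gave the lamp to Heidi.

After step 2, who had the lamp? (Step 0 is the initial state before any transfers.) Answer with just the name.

Tracking the lamp holder through step 2:
After step 0 (start): Judy
After step 1: Sybil
After step 2: Heidi

At step 2, the holder is Heidi.

Answer: Heidi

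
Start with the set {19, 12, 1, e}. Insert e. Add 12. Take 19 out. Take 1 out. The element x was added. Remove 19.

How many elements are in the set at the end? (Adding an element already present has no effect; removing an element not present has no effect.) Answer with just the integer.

Answer: 3

Derivation:
Tracking the set through each operation:
Start: {1, 12, 19, e}
Event 1 (add e): already present, no change. Set: {1, 12, 19, e}
Event 2 (add 12): already present, no change. Set: {1, 12, 19, e}
Event 3 (remove 19): removed. Set: {1, 12, e}
Event 4 (remove 1): removed. Set: {12, e}
Event 5 (add x): added. Set: {12, e, x}
Event 6 (remove 19): not present, no change. Set: {12, e, x}

Final set: {12, e, x} (size 3)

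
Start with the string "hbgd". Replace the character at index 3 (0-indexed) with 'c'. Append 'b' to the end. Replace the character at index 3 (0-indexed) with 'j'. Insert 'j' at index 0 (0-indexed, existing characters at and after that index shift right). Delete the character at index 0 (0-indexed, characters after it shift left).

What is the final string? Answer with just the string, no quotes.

Answer: hbgjb

Derivation:
Applying each edit step by step:
Start: "hbgd"
Op 1 (replace idx 3: 'd' -> 'c'): "hbgd" -> "hbgc"
Op 2 (append 'b'): "hbgc" -> "hbgcb"
Op 3 (replace idx 3: 'c' -> 'j'): "hbgcb" -> "hbgjb"
Op 4 (insert 'j' at idx 0): "hbgjb" -> "jhbgjb"
Op 5 (delete idx 0 = 'j'): "jhbgjb" -> "hbgjb"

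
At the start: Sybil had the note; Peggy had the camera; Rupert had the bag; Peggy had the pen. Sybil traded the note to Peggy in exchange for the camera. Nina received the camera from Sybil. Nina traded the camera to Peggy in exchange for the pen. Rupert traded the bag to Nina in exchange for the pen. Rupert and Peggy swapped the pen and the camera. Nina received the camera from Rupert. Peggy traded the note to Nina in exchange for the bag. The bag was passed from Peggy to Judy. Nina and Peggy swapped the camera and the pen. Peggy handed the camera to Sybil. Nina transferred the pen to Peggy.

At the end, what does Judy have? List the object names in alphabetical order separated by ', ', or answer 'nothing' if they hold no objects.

Answer: bag

Derivation:
Tracking all object holders:
Start: note:Sybil, camera:Peggy, bag:Rupert, pen:Peggy
Event 1 (swap note<->camera: now note:Peggy, camera:Sybil). State: note:Peggy, camera:Sybil, bag:Rupert, pen:Peggy
Event 2 (give camera: Sybil -> Nina). State: note:Peggy, camera:Nina, bag:Rupert, pen:Peggy
Event 3 (swap camera<->pen: now camera:Peggy, pen:Nina). State: note:Peggy, camera:Peggy, bag:Rupert, pen:Nina
Event 4 (swap bag<->pen: now bag:Nina, pen:Rupert). State: note:Peggy, camera:Peggy, bag:Nina, pen:Rupert
Event 5 (swap pen<->camera: now pen:Peggy, camera:Rupert). State: note:Peggy, camera:Rupert, bag:Nina, pen:Peggy
Event 6 (give camera: Rupert -> Nina). State: note:Peggy, camera:Nina, bag:Nina, pen:Peggy
Event 7 (swap note<->bag: now note:Nina, bag:Peggy). State: note:Nina, camera:Nina, bag:Peggy, pen:Peggy
Event 8 (give bag: Peggy -> Judy). State: note:Nina, camera:Nina, bag:Judy, pen:Peggy
Event 9 (swap camera<->pen: now camera:Peggy, pen:Nina). State: note:Nina, camera:Peggy, bag:Judy, pen:Nina
Event 10 (give camera: Peggy -> Sybil). State: note:Nina, camera:Sybil, bag:Judy, pen:Nina
Event 11 (give pen: Nina -> Peggy). State: note:Nina, camera:Sybil, bag:Judy, pen:Peggy

Final state: note:Nina, camera:Sybil, bag:Judy, pen:Peggy
Judy holds: bag.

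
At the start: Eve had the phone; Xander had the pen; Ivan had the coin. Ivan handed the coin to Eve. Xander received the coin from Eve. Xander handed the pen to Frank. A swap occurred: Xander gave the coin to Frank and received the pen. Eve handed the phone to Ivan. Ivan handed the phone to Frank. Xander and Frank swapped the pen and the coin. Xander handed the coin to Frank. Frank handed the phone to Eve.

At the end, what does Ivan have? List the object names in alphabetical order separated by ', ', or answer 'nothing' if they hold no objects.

Answer: nothing

Derivation:
Tracking all object holders:
Start: phone:Eve, pen:Xander, coin:Ivan
Event 1 (give coin: Ivan -> Eve). State: phone:Eve, pen:Xander, coin:Eve
Event 2 (give coin: Eve -> Xander). State: phone:Eve, pen:Xander, coin:Xander
Event 3 (give pen: Xander -> Frank). State: phone:Eve, pen:Frank, coin:Xander
Event 4 (swap coin<->pen: now coin:Frank, pen:Xander). State: phone:Eve, pen:Xander, coin:Frank
Event 5 (give phone: Eve -> Ivan). State: phone:Ivan, pen:Xander, coin:Frank
Event 6 (give phone: Ivan -> Frank). State: phone:Frank, pen:Xander, coin:Frank
Event 7 (swap pen<->coin: now pen:Frank, coin:Xander). State: phone:Frank, pen:Frank, coin:Xander
Event 8 (give coin: Xander -> Frank). State: phone:Frank, pen:Frank, coin:Frank
Event 9 (give phone: Frank -> Eve). State: phone:Eve, pen:Frank, coin:Frank

Final state: phone:Eve, pen:Frank, coin:Frank
Ivan holds: (nothing).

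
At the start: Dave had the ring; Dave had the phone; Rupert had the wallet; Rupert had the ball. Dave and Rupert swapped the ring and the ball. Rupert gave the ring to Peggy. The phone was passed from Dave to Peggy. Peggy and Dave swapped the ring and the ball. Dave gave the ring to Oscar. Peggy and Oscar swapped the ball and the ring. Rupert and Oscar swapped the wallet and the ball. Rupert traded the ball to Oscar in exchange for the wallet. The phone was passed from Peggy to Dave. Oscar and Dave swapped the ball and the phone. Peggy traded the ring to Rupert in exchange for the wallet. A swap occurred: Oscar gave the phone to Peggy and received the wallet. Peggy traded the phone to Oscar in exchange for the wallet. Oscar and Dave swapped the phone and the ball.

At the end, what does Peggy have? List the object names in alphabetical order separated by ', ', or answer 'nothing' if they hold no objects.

Answer: wallet

Derivation:
Tracking all object holders:
Start: ring:Dave, phone:Dave, wallet:Rupert, ball:Rupert
Event 1 (swap ring<->ball: now ring:Rupert, ball:Dave). State: ring:Rupert, phone:Dave, wallet:Rupert, ball:Dave
Event 2 (give ring: Rupert -> Peggy). State: ring:Peggy, phone:Dave, wallet:Rupert, ball:Dave
Event 3 (give phone: Dave -> Peggy). State: ring:Peggy, phone:Peggy, wallet:Rupert, ball:Dave
Event 4 (swap ring<->ball: now ring:Dave, ball:Peggy). State: ring:Dave, phone:Peggy, wallet:Rupert, ball:Peggy
Event 5 (give ring: Dave -> Oscar). State: ring:Oscar, phone:Peggy, wallet:Rupert, ball:Peggy
Event 6 (swap ball<->ring: now ball:Oscar, ring:Peggy). State: ring:Peggy, phone:Peggy, wallet:Rupert, ball:Oscar
Event 7 (swap wallet<->ball: now wallet:Oscar, ball:Rupert). State: ring:Peggy, phone:Peggy, wallet:Oscar, ball:Rupert
Event 8 (swap ball<->wallet: now ball:Oscar, wallet:Rupert). State: ring:Peggy, phone:Peggy, wallet:Rupert, ball:Oscar
Event 9 (give phone: Peggy -> Dave). State: ring:Peggy, phone:Dave, wallet:Rupert, ball:Oscar
Event 10 (swap ball<->phone: now ball:Dave, phone:Oscar). State: ring:Peggy, phone:Oscar, wallet:Rupert, ball:Dave
Event 11 (swap ring<->wallet: now ring:Rupert, wallet:Peggy). State: ring:Rupert, phone:Oscar, wallet:Peggy, ball:Dave
Event 12 (swap phone<->wallet: now phone:Peggy, wallet:Oscar). State: ring:Rupert, phone:Peggy, wallet:Oscar, ball:Dave
Event 13 (swap phone<->wallet: now phone:Oscar, wallet:Peggy). State: ring:Rupert, phone:Oscar, wallet:Peggy, ball:Dave
Event 14 (swap phone<->ball: now phone:Dave, ball:Oscar). State: ring:Rupert, phone:Dave, wallet:Peggy, ball:Oscar

Final state: ring:Rupert, phone:Dave, wallet:Peggy, ball:Oscar
Peggy holds: wallet.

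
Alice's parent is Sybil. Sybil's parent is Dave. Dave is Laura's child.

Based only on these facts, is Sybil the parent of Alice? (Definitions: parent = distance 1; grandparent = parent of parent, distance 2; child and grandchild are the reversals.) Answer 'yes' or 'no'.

Reconstructing the parent chain from the given facts:
  Laura -> Dave -> Sybil -> Alice
(each arrow means 'parent of the next')
Positions in the chain (0 = top):
  position of Laura: 0
  position of Dave: 1
  position of Sybil: 2
  position of Alice: 3

Sybil is at position 2, Alice is at position 3; signed distance (j - i) = 1.
'parent' requires j - i = 1. Actual distance is 1, so the relation HOLDS.

Answer: yes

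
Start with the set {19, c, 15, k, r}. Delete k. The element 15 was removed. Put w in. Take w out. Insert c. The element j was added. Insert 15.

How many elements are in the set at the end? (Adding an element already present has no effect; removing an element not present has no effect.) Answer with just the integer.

Answer: 5

Derivation:
Tracking the set through each operation:
Start: {15, 19, c, k, r}
Event 1 (remove k): removed. Set: {15, 19, c, r}
Event 2 (remove 15): removed. Set: {19, c, r}
Event 3 (add w): added. Set: {19, c, r, w}
Event 4 (remove w): removed. Set: {19, c, r}
Event 5 (add c): already present, no change. Set: {19, c, r}
Event 6 (add j): added. Set: {19, c, j, r}
Event 7 (add 15): added. Set: {15, 19, c, j, r}

Final set: {15, 19, c, j, r} (size 5)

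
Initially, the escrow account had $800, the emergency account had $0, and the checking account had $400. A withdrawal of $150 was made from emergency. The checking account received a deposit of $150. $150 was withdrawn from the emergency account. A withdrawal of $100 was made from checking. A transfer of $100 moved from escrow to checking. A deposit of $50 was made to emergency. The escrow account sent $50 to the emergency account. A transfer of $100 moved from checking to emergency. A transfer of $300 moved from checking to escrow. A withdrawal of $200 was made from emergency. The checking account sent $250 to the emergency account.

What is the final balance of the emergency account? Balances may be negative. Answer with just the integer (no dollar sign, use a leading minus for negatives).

Answer: -50

Derivation:
Tracking account balances step by step:
Start: escrow=800, emergency=0, checking=400
Event 1 (withdraw 150 from emergency): emergency: 0 - 150 = -150. Balances: escrow=800, emergency=-150, checking=400
Event 2 (deposit 150 to checking): checking: 400 + 150 = 550. Balances: escrow=800, emergency=-150, checking=550
Event 3 (withdraw 150 from emergency): emergency: -150 - 150 = -300. Balances: escrow=800, emergency=-300, checking=550
Event 4 (withdraw 100 from checking): checking: 550 - 100 = 450. Balances: escrow=800, emergency=-300, checking=450
Event 5 (transfer 100 escrow -> checking): escrow: 800 - 100 = 700, checking: 450 + 100 = 550. Balances: escrow=700, emergency=-300, checking=550
Event 6 (deposit 50 to emergency): emergency: -300 + 50 = -250. Balances: escrow=700, emergency=-250, checking=550
Event 7 (transfer 50 escrow -> emergency): escrow: 700 - 50 = 650, emergency: -250 + 50 = -200. Balances: escrow=650, emergency=-200, checking=550
Event 8 (transfer 100 checking -> emergency): checking: 550 - 100 = 450, emergency: -200 + 100 = -100. Balances: escrow=650, emergency=-100, checking=450
Event 9 (transfer 300 checking -> escrow): checking: 450 - 300 = 150, escrow: 650 + 300 = 950. Balances: escrow=950, emergency=-100, checking=150
Event 10 (withdraw 200 from emergency): emergency: -100 - 200 = -300. Balances: escrow=950, emergency=-300, checking=150
Event 11 (transfer 250 checking -> emergency): checking: 150 - 250 = -100, emergency: -300 + 250 = -50. Balances: escrow=950, emergency=-50, checking=-100

Final balance of emergency: -50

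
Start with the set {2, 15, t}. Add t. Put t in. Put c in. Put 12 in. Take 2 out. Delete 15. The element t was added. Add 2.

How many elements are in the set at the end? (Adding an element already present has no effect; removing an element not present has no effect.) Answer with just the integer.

Answer: 4

Derivation:
Tracking the set through each operation:
Start: {15, 2, t}
Event 1 (add t): already present, no change. Set: {15, 2, t}
Event 2 (add t): already present, no change. Set: {15, 2, t}
Event 3 (add c): added. Set: {15, 2, c, t}
Event 4 (add 12): added. Set: {12, 15, 2, c, t}
Event 5 (remove 2): removed. Set: {12, 15, c, t}
Event 6 (remove 15): removed. Set: {12, c, t}
Event 7 (add t): already present, no change. Set: {12, c, t}
Event 8 (add 2): added. Set: {12, 2, c, t}

Final set: {12, 2, c, t} (size 4)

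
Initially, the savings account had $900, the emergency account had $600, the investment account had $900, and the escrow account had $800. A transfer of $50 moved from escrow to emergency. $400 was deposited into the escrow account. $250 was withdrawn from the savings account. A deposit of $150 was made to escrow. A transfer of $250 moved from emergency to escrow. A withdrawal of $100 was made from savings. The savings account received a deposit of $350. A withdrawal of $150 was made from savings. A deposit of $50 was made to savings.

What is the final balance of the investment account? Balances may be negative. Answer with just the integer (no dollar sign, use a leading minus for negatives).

Answer: 900

Derivation:
Tracking account balances step by step:
Start: savings=900, emergency=600, investment=900, escrow=800
Event 1 (transfer 50 escrow -> emergency): escrow: 800 - 50 = 750, emergency: 600 + 50 = 650. Balances: savings=900, emergency=650, investment=900, escrow=750
Event 2 (deposit 400 to escrow): escrow: 750 + 400 = 1150. Balances: savings=900, emergency=650, investment=900, escrow=1150
Event 3 (withdraw 250 from savings): savings: 900 - 250 = 650. Balances: savings=650, emergency=650, investment=900, escrow=1150
Event 4 (deposit 150 to escrow): escrow: 1150 + 150 = 1300. Balances: savings=650, emergency=650, investment=900, escrow=1300
Event 5 (transfer 250 emergency -> escrow): emergency: 650 - 250 = 400, escrow: 1300 + 250 = 1550. Balances: savings=650, emergency=400, investment=900, escrow=1550
Event 6 (withdraw 100 from savings): savings: 650 - 100 = 550. Balances: savings=550, emergency=400, investment=900, escrow=1550
Event 7 (deposit 350 to savings): savings: 550 + 350 = 900. Balances: savings=900, emergency=400, investment=900, escrow=1550
Event 8 (withdraw 150 from savings): savings: 900 - 150 = 750. Balances: savings=750, emergency=400, investment=900, escrow=1550
Event 9 (deposit 50 to savings): savings: 750 + 50 = 800. Balances: savings=800, emergency=400, investment=900, escrow=1550

Final balance of investment: 900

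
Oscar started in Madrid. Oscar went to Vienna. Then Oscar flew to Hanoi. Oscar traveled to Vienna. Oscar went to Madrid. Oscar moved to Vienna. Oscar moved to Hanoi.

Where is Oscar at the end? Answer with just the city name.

Tracking Oscar's location:
Start: Oscar is in Madrid.
After move 1: Madrid -> Vienna. Oscar is in Vienna.
After move 2: Vienna -> Hanoi. Oscar is in Hanoi.
After move 3: Hanoi -> Vienna. Oscar is in Vienna.
After move 4: Vienna -> Madrid. Oscar is in Madrid.
After move 5: Madrid -> Vienna. Oscar is in Vienna.
After move 6: Vienna -> Hanoi. Oscar is in Hanoi.

Answer: Hanoi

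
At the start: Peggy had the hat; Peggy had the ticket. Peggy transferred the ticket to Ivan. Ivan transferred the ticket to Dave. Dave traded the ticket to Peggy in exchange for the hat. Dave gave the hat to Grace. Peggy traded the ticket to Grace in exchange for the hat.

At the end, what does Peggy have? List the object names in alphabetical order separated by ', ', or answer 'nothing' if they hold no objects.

Answer: hat

Derivation:
Tracking all object holders:
Start: hat:Peggy, ticket:Peggy
Event 1 (give ticket: Peggy -> Ivan). State: hat:Peggy, ticket:Ivan
Event 2 (give ticket: Ivan -> Dave). State: hat:Peggy, ticket:Dave
Event 3 (swap ticket<->hat: now ticket:Peggy, hat:Dave). State: hat:Dave, ticket:Peggy
Event 4 (give hat: Dave -> Grace). State: hat:Grace, ticket:Peggy
Event 5 (swap ticket<->hat: now ticket:Grace, hat:Peggy). State: hat:Peggy, ticket:Grace

Final state: hat:Peggy, ticket:Grace
Peggy holds: hat.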